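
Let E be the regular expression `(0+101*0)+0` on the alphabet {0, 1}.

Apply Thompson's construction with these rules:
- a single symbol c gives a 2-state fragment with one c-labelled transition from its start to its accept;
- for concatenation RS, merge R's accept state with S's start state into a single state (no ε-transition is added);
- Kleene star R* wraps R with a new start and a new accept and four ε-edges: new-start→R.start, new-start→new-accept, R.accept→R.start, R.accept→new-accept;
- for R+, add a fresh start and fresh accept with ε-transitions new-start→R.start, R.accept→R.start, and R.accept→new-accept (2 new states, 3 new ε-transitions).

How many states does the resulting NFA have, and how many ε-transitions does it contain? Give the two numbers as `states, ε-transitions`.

13, 10

Bottom-up over the parse tree:
Each of the 6 symbol leaves contributes 2 states and 0 ε-transitions.
  0+ = 4 states, 3 ε-transitions
  1* = 4 states, 4 ε-transitions
  0+101*0 = 10 states, 7 ε-transitions
  (0+101*0)+ = 12 states, 10 ε-transitions
  (0+101*0)+0 = 13 states, 10 ε-transitions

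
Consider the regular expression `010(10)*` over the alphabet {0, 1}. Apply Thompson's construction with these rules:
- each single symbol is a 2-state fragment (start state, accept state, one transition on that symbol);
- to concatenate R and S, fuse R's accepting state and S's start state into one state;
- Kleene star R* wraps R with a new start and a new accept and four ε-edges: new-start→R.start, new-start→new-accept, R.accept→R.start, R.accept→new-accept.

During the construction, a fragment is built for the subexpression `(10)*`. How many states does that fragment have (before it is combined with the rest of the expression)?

Fragment for `(10)*`:
Each of the 2 symbol leaves contributes a 2-state fragment.
  10 = 3 states
  (10)* = 5 states

5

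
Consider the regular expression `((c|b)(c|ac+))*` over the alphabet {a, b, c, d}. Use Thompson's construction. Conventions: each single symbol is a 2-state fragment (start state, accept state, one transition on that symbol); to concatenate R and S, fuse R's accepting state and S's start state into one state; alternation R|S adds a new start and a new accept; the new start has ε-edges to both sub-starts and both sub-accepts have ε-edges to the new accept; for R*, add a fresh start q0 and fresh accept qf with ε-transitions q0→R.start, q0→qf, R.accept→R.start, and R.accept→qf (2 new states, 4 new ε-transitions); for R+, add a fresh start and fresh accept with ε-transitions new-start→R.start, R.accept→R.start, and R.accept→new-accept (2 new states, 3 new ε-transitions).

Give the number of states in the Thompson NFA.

16

Building bottom-up:
Each of the 5 symbol leaves contributes a 2-state fragment.
  c|b = 6 states
  c+ = 4 states
  ac+ = 5 states
  c|ac+ = 9 states
  (c|b)(c|ac+) = 14 states
  ((c|b)(c|ac+))* = 16 states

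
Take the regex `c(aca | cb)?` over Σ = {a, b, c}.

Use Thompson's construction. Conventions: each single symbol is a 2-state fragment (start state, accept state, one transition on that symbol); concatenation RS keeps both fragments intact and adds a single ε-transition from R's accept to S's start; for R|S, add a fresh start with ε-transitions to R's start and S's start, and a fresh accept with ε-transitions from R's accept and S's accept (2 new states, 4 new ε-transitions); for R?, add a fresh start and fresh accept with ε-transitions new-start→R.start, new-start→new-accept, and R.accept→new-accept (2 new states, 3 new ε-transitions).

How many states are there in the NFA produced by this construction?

16

Per subexpression:
Each of the 6 symbol leaves contributes a 2-state fragment.
  aca : 6 states
  cb : 4 states
  aca | cb : 12 states
  (aca | cb)? : 14 states
  c(aca | cb)? : 16 states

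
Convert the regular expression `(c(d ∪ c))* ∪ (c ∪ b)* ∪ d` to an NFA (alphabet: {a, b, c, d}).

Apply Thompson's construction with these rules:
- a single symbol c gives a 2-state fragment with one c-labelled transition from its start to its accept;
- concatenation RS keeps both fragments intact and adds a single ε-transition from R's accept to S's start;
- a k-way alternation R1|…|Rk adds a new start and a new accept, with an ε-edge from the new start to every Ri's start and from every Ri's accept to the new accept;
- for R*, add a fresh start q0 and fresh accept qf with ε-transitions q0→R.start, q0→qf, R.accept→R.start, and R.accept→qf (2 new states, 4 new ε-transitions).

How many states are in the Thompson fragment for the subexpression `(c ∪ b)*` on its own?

8

Fragment for `(c ∪ b)*`:
Each of the 2 symbol leaves contributes a 2-state fragment.
  c ∪ b — 6 states
  (c ∪ b)* — 8 states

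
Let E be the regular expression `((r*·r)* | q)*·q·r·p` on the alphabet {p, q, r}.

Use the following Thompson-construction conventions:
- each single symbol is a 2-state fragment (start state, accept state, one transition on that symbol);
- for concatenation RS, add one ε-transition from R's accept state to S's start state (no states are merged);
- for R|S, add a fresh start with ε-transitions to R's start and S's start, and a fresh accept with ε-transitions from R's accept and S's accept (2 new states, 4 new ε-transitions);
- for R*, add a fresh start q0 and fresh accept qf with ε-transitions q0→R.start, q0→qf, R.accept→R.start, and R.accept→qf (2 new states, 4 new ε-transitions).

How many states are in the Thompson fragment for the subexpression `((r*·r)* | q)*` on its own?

14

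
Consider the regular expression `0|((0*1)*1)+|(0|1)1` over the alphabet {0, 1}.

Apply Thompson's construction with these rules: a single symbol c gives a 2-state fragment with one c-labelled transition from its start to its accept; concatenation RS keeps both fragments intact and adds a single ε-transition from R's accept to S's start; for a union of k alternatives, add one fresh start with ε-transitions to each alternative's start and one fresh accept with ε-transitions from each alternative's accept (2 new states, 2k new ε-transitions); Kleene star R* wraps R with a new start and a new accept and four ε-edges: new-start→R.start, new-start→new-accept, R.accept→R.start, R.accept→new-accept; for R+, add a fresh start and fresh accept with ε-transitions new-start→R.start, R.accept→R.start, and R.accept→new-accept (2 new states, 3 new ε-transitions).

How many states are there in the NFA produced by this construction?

24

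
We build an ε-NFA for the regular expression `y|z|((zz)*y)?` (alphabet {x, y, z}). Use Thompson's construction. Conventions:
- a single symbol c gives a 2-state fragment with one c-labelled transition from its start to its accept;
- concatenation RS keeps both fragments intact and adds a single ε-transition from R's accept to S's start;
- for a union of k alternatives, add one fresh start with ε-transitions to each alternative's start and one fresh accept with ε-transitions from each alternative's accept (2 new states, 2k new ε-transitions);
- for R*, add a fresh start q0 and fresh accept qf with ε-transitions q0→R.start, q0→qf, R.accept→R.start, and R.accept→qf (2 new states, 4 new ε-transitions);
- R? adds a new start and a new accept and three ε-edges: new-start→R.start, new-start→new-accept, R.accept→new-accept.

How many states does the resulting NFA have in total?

16

Per subexpression:
Each of the 5 symbol leaves contributes a 2-state fragment.
  zz — 4 states
  (zz)* — 6 states
  (zz)*y — 8 states
  ((zz)*y)? — 10 states
  y|z|((zz)*y)? — 16 states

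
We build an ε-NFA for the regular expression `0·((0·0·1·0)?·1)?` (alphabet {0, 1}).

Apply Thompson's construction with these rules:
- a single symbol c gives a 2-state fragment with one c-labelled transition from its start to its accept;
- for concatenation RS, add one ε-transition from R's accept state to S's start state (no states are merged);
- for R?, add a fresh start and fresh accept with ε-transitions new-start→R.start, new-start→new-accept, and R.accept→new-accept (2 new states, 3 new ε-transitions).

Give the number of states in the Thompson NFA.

16

Per subexpression:
Each of the 6 symbol leaves contributes a 2-state fragment.
  0·0·1·0 — 8 states
  (0·0·1·0)? — 10 states
  (0·0·1·0)?·1 — 12 states
  ((0·0·1·0)?·1)? — 14 states
  0·((0·0·1·0)?·1)? — 16 states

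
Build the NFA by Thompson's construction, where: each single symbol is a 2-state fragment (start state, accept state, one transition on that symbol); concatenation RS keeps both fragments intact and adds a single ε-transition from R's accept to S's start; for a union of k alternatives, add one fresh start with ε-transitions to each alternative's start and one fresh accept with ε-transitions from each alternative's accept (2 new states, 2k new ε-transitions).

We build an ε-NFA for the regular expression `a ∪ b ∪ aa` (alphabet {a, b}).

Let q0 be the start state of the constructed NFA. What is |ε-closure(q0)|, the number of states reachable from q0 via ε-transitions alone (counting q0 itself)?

Work bottom-up. For each fragment F, track |ε-closure(F.start)| and whether F's accept lies in that closure (i.e. whether F accepts ε). A single-symbol fragment has closure size 1 and does not accept ε.
  aa : |ε-closure| equals the left operand's closure size = 1 (its accept is not ε-reachable, so the closure stops there)
  a ∪ b ∪ aa : |ε-closure| = 1 + 1 + 1 + 1 = 4 (the new accept is not ε-reachable since no branch accepts ε)

4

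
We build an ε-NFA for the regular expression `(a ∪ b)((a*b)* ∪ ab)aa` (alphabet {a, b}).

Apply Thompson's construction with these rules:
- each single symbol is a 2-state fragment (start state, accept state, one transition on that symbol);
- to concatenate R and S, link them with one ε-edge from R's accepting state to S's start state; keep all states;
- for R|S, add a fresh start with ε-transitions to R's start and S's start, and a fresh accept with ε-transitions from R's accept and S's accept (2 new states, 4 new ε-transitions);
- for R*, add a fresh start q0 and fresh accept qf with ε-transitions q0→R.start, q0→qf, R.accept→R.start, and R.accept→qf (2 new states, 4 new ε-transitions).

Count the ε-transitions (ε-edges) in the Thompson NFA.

21

Bottom-up over the parse tree:
Each of the 8 symbol leaves contributes 0 ε-transitions.
  a ∪ b = 4 ε-transitions
  a* = 4 ε-transitions
  a*b = 5 ε-transitions
  (a*b)* = 9 ε-transitions
  ab = 1 ε-transition
  (a*b)* ∪ ab = 14 ε-transitions
  (a ∪ b)((a*b)* ∪ ab)aa = 21 ε-transitions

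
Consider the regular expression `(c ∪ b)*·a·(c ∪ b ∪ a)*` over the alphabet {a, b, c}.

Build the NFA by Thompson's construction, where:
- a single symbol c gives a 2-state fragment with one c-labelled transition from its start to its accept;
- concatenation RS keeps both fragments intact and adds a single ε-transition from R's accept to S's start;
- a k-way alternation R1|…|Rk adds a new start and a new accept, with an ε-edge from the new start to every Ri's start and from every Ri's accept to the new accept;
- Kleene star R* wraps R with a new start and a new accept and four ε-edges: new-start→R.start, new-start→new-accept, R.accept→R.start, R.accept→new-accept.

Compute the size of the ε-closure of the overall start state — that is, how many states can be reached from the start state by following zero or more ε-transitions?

Let C(F) = |ε-closure(F.start)| within fragment F, and note whether F accepts ε. Symbol fragments have C = 1 and do not accept ε. Then:
  c ∪ b — new start ε-reaches every alternative's start; none of them accept ε, so the new accept is not reached: |ε-closure| = 1 + 1 + 1 = 3
  (c ∪ b)* — |ε-closure| = 1 (new start) + 3 (body) + 1 (new accept) = 5
  c ∪ b ∪ a — new start ε-reaches every alternative's start; none of them accept ε, so the new accept is not reached: |ε-closure| = 1 + 1 + 1 + 1 = 4
  (c ∪ b ∪ a)* — the star's fresh start ε-reaches both the body's start and the fresh accept: |ε-closure| = 2 + 4 = 6
  (c ∪ b)*·a·(c ∪ b ∪ a)* — the left operand accepts ε, so the closure extends into the next operand (via the concat ε-link); |ε-closure| = 5 + 1 = 6

6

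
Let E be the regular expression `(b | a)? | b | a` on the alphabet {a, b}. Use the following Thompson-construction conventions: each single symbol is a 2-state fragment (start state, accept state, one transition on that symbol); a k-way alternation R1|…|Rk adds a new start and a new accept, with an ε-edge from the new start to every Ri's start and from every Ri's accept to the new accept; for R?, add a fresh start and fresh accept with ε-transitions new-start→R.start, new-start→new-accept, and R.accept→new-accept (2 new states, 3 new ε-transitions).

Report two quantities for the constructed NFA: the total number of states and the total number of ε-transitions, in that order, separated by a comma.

Recursing over subexpressions:
Each of the 4 symbol leaves contributes 2 states and 0 ε-transitions.
  b | a = 6 states, 4 ε-transitions
  (b | a)? = 8 states, 7 ε-transitions
  (b | a)? | b | a = 14 states, 13 ε-transitions

14, 13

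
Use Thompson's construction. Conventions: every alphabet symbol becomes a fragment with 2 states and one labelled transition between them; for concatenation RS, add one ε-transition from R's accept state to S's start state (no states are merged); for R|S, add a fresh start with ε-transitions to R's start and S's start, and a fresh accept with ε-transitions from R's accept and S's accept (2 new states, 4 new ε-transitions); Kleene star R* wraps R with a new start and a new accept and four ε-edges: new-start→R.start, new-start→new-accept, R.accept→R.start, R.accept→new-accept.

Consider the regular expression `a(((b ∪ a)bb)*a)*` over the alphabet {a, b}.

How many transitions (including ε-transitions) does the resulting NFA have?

22

Recursing over subexpressions:
Each of the 6 symbol leaves contributes 1 transition (1 symbol, 0 ε).
  b ∪ a : 6 transitions (2 symbol, 4 ε)
  (b ∪ a)bb : 10 transitions (4 symbol, 6 ε)
  ((b ∪ a)bb)* : 14 transitions (4 symbol, 10 ε)
  ((b ∪ a)bb)*a : 16 transitions (5 symbol, 11 ε)
  (((b ∪ a)bb)*a)* : 20 transitions (5 symbol, 15 ε)
  a(((b ∪ a)bb)*a)* : 22 transitions (6 symbol, 16 ε)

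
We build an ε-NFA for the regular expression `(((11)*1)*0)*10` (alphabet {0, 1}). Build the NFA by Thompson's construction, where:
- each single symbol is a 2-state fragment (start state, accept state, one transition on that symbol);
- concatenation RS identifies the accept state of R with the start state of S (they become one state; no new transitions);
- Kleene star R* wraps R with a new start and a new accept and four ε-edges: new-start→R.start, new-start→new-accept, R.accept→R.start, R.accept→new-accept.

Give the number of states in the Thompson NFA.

13

Recursing over subexpressions:
Each of the 6 symbol leaves contributes a 2-state fragment.
  11 → 3 states
  (11)* → 5 states
  (11)*1 → 6 states
  ((11)*1)* → 8 states
  ((11)*1)*0 → 9 states
  (((11)*1)*0)* → 11 states
  (((11)*1)*0)*10 → 13 states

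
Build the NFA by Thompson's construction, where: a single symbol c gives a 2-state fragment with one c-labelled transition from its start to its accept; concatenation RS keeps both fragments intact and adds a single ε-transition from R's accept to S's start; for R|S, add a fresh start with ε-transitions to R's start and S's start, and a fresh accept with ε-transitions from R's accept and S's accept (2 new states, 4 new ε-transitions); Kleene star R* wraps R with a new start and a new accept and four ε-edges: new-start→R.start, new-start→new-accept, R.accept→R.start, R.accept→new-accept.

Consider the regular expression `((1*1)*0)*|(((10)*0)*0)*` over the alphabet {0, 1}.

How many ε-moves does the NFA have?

Bottom-up over the parse tree:
Each of the 7 symbol leaves contributes 0 ε-transitions.
  1* — 4 ε-transitions
  1*1 — 5 ε-transitions
  (1*1)* — 9 ε-transitions
  (1*1)*0 — 10 ε-transitions
  ((1*1)*0)* — 14 ε-transitions
  10 — 1 ε-transition
  (10)* — 5 ε-transitions
  (10)*0 — 6 ε-transitions
  ((10)*0)* — 10 ε-transitions
  ((10)*0)*0 — 11 ε-transitions
  (((10)*0)*0)* — 15 ε-transitions
  ((1*1)*0)*|(((10)*0)*0)* — 33 ε-transitions

33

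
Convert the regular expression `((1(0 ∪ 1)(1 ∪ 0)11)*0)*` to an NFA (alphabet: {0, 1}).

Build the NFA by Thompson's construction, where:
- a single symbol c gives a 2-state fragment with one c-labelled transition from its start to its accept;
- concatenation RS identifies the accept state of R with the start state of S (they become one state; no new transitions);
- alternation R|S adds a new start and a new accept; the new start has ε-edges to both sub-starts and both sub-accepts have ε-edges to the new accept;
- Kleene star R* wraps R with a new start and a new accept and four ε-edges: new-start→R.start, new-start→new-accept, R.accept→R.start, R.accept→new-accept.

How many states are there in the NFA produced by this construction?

19

Building bottom-up:
Each of the 8 symbol leaves contributes a 2-state fragment.
  0 ∪ 1 : 6 states
  1 ∪ 0 : 6 states
  1(0 ∪ 1)(1 ∪ 0)11 : 14 states
  (1(0 ∪ 1)(1 ∪ 0)11)* : 16 states
  (1(0 ∪ 1)(1 ∪ 0)11)*0 : 17 states
  ((1(0 ∪ 1)(1 ∪ 0)11)*0)* : 19 states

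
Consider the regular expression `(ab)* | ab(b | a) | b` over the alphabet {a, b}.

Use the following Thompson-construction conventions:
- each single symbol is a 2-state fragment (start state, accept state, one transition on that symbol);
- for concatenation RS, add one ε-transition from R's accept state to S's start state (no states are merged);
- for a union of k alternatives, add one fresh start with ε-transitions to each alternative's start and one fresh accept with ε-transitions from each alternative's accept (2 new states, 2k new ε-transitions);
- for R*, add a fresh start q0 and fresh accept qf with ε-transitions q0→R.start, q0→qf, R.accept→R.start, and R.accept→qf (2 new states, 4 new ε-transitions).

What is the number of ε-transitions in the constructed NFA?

17

By structural recursion:
Each of the 7 symbol leaves contributes 0 ε-transitions.
  ab = 1 ε-transition
  (ab)* = 5 ε-transitions
  b | a = 4 ε-transitions
  ab(b | a) = 6 ε-transitions
  (ab)* | ab(b | a) | b = 17 ε-transitions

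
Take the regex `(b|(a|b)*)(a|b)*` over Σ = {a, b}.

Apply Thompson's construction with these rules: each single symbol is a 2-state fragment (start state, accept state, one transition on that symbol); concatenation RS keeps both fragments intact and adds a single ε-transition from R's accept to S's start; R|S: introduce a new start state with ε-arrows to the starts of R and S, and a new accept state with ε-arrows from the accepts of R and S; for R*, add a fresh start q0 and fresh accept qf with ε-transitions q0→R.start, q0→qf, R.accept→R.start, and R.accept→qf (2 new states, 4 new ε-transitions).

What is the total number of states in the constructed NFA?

Building bottom-up:
Each of the 5 symbol leaves contributes a 2-state fragment.
  a|b — 6 states
  (a|b)* — 8 states
  b|(a|b)* — 12 states
  a|b — 6 states
  (a|b)* — 8 states
  (b|(a|b)*)(a|b)* — 20 states

20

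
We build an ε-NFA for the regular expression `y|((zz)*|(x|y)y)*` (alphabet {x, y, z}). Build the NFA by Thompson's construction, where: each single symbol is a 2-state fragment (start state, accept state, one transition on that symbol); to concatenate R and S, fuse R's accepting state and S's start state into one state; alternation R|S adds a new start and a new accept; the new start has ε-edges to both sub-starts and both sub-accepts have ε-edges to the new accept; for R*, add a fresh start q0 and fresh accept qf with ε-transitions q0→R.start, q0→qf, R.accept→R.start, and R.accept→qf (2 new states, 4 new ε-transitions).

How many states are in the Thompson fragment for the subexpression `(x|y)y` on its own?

7

Fragment for `(x|y)y`:
Each of the 3 symbol leaves contributes a 2-state fragment.
  x|y → 6 states
  (x|y)y → 7 states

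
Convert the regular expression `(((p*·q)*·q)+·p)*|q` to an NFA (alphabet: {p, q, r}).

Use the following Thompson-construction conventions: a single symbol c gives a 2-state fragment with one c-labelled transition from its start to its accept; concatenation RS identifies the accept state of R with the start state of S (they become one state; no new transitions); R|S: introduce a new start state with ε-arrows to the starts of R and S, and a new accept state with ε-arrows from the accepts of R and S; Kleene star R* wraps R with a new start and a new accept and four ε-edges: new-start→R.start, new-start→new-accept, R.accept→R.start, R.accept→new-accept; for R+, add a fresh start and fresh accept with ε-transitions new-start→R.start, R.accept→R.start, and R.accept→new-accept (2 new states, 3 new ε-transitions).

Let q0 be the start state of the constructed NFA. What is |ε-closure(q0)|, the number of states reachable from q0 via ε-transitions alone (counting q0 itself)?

Let C(F) = |ε-closure(F.start)| within fragment F, and note whether F accepts ε. Symbol fragments have C = 1 and do not accept ε. Then:
  p* → new start has ε-edges to the inner start and to the new accept, so |closure| = 2 + 1 = 3
  p*·q → the left operand accepts ε, so the closure extends into the next operand (the shared merged state is already counted); |closure| = 3 + (1−1) = 3
  (p*·q)* → the star's fresh start ε-reaches both the body's start and the fresh accept: |closure| = 2 + 3 = 5
  (p*·q)*·q → |closure| = 5 + (1−1) = 5 (closure spills across the concat boundary because the left factor accepts ε)
  ((p*·q)*·q)+ → |closure| = 1 + 5 = 6 (the body doesn't accept ε, so the new accept is not reached)
  ((p*·q)*·q)+·p → |closure| equals the left operand's closure size = 6 (its accept is not ε-reachable, so the closure stops there)
  (((p*·q)*·q)+·p)* → new start has ε-edges to the inner start and to the new accept, so |closure| = 2 + 6 = 8
  (((p*·q)*·q)+·p)*|q → |closure| = 1 (new start) + (8 + 1) + 1 (new accept, since some branch ε-reaches its own accept) = 11

11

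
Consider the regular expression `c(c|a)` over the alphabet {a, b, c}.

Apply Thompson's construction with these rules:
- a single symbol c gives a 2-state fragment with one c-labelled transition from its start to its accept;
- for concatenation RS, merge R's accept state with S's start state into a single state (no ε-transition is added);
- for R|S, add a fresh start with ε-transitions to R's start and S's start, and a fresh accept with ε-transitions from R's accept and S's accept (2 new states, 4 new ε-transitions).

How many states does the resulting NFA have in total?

Recursing over subexpressions:
Each of the 3 symbol leaves contributes a 2-state fragment.
  c|a — 6 states
  c(c|a) — 7 states

7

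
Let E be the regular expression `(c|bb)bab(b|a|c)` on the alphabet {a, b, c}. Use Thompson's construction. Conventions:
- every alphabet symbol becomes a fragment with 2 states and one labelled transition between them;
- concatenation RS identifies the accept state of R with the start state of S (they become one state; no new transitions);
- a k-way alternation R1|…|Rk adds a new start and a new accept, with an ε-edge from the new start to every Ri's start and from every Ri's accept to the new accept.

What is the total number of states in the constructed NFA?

17

Building bottom-up:
Each of the 9 symbol leaves contributes a 2-state fragment.
  bb — 3 states
  c|bb — 7 states
  b|a|c — 8 states
  (c|bb)bab(b|a|c) — 17 states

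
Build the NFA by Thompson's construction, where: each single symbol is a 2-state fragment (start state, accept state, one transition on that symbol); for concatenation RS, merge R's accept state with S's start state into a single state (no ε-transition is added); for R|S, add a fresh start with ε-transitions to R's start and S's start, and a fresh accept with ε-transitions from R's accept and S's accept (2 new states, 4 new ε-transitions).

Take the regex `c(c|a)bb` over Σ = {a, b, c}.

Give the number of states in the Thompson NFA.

By structural recursion:
Each of the 5 symbol leaves contributes a 2-state fragment.
  c|a — 6 states
  c(c|a)bb — 9 states

9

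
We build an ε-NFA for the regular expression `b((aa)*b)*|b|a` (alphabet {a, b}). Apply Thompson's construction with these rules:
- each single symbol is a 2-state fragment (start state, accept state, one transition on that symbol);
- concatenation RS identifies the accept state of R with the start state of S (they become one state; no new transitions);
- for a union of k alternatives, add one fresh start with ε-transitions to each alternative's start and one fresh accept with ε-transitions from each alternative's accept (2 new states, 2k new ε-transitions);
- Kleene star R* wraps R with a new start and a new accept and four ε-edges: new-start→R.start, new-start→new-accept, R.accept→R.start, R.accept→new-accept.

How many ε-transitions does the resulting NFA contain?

14

By structural recursion:
Each of the 6 symbol leaves contributes 0 ε-transitions.
  aa = 0 ε-transitions
  (aa)* = 4 ε-transitions
  (aa)*b = 4 ε-transitions
  ((aa)*b)* = 8 ε-transitions
  b((aa)*b)* = 8 ε-transitions
  b((aa)*b)*|b|a = 14 ε-transitions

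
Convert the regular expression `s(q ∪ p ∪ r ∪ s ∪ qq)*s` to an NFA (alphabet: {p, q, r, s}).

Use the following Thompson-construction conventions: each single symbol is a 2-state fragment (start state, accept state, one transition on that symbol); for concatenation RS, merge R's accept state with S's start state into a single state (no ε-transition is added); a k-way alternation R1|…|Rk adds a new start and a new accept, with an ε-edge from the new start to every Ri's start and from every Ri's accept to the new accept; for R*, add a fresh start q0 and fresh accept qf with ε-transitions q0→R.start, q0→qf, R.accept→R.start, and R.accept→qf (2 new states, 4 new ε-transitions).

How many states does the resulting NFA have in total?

17

Bottom-up over the parse tree:
Each of the 8 symbol leaves contributes a 2-state fragment.
  qq : 3 states
  q ∪ p ∪ r ∪ s ∪ qq : 13 states
  (q ∪ p ∪ r ∪ s ∪ qq)* : 15 states
  s(q ∪ p ∪ r ∪ s ∪ qq)*s : 17 states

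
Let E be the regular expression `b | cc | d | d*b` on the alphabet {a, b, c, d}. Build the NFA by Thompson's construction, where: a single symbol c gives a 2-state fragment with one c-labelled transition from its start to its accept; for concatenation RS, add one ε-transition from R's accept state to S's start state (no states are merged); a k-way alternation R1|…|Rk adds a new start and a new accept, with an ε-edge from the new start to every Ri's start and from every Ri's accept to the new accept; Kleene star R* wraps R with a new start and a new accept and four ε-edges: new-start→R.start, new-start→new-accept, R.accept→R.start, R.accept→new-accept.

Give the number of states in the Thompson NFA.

16

Building bottom-up:
Each of the 6 symbol leaves contributes a 2-state fragment.
  cc = 4 states
  d* = 4 states
  d*b = 6 states
  b | cc | d | d*b = 16 states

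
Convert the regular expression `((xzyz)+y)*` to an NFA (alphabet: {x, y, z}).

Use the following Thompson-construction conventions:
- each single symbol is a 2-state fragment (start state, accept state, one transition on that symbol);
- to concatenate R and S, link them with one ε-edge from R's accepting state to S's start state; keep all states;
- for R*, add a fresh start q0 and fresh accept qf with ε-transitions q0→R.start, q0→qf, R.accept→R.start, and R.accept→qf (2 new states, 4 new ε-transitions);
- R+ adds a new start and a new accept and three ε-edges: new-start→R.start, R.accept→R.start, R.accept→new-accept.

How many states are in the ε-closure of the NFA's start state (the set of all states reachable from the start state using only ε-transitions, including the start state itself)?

4

Compute the ε-closure size of each fragment's start state recursively; a symbol fragment's start has no outgoing ε-edge, so its closure is just itself (size 1).
  xzyz → |closure| equals the left operand's closure size = 1 (its accept is not ε-reachable, so the closure stops there)
  (xzyz)+ → |closure| = 1 + 1 = 2 (the body doesn't accept ε, so the new accept is not reached)
  (xzyz)+y → |closure| equals the left operand's closure size = 2 (its accept is not ε-reachable, so the closure stops there)
  ((xzyz)+y)* → |closure| = 1 (new start) + 2 (body) + 1 (new accept) = 4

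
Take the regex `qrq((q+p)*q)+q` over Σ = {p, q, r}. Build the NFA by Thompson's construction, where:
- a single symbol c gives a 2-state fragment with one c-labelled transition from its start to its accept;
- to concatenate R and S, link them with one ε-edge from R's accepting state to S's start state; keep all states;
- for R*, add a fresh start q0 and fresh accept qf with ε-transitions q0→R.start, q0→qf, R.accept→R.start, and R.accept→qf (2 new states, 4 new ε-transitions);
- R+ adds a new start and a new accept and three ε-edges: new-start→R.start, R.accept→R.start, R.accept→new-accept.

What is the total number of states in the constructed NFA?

Recursing over subexpressions:
Each of the 7 symbol leaves contributes a 2-state fragment.
  q+ = 4 states
  q+p = 6 states
  (q+p)* = 8 states
  (q+p)*q = 10 states
  ((q+p)*q)+ = 12 states
  qrq((q+p)*q)+q = 20 states

20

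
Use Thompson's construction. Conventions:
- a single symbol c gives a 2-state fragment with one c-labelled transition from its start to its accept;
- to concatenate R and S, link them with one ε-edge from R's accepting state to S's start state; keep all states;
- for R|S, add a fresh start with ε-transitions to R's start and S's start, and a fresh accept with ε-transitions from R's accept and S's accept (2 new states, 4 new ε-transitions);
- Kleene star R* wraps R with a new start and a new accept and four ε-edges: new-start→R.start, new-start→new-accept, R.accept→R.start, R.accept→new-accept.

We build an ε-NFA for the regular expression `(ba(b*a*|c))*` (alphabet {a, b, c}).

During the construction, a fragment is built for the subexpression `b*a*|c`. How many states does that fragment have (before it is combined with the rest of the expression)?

Fragment for `b*a*|c`:
Each of the 3 symbol leaves contributes a 2-state fragment.
  b* → 4 states
  a* → 4 states
  b*a* → 8 states
  b*a*|c → 12 states

12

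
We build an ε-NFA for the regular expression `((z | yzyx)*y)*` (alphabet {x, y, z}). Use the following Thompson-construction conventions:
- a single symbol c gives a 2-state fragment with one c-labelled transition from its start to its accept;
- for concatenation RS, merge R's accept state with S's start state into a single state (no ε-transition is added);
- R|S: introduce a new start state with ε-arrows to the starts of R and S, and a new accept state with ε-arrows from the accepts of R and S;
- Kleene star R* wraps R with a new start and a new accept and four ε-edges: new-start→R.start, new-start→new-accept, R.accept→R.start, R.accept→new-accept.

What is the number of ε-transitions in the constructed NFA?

12

Per subexpression:
Each of the 6 symbol leaves contributes 0 ε-transitions.
  yzyx = 0 ε-transitions
  z | yzyx = 4 ε-transitions
  (z | yzyx)* = 8 ε-transitions
  (z | yzyx)*y = 8 ε-transitions
  ((z | yzyx)*y)* = 12 ε-transitions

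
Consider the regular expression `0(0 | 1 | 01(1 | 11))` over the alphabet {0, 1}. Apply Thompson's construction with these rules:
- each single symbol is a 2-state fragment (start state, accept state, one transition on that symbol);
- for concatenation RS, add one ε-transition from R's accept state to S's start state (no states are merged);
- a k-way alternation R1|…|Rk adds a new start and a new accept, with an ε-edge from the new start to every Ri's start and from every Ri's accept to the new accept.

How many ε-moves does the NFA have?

14

Per subexpression:
Each of the 8 symbol leaves contributes 0 ε-transitions.
  11 : 1 ε-transition
  1 | 11 : 5 ε-transitions
  01(1 | 11) : 7 ε-transitions
  0 | 1 | 01(1 | 11) : 13 ε-transitions
  0(0 | 1 | 01(1 | 11)) : 14 ε-transitions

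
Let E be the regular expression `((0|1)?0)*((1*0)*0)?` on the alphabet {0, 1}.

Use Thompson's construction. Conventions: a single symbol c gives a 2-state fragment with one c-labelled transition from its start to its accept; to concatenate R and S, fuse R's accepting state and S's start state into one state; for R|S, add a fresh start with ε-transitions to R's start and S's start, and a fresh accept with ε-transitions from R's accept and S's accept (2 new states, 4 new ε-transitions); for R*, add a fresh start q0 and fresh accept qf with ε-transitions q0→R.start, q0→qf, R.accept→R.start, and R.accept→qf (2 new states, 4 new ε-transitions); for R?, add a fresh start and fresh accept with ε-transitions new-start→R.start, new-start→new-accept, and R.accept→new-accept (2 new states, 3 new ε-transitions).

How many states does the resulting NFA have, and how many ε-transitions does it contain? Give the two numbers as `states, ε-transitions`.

Bottom-up over the parse tree:
Each of the 6 symbol leaves contributes 2 states and 0 ε-transitions.
  0|1 — 6 states, 4 ε-transitions
  (0|1)? — 8 states, 7 ε-transitions
  (0|1)?0 — 9 states, 7 ε-transitions
  ((0|1)?0)* — 11 states, 11 ε-transitions
  1* — 4 states, 4 ε-transitions
  1*0 — 5 states, 4 ε-transitions
  (1*0)* — 7 states, 8 ε-transitions
  (1*0)*0 — 8 states, 8 ε-transitions
  ((1*0)*0)? — 10 states, 11 ε-transitions
  ((0|1)?0)*((1*0)*0)? — 20 states, 22 ε-transitions

20, 22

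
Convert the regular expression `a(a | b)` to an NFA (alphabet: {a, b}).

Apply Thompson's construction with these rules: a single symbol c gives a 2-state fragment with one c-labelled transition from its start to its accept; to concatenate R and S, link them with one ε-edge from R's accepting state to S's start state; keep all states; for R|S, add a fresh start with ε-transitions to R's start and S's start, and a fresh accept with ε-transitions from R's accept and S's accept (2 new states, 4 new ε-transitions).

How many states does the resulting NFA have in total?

8

By structural recursion:
Each of the 3 symbol leaves contributes a 2-state fragment.
  a | b = 6 states
  a(a | b) = 8 states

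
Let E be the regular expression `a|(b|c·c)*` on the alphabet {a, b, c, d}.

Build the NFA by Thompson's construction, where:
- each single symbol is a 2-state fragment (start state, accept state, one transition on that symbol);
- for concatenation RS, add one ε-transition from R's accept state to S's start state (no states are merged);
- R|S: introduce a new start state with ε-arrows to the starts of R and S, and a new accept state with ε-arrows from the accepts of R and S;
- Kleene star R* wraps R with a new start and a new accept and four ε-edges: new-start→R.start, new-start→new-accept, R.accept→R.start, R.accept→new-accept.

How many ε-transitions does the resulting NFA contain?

Building bottom-up:
Each of the 4 symbol leaves contributes 0 ε-transitions.
  c·c → 1 ε-transition
  b|c·c → 5 ε-transitions
  (b|c·c)* → 9 ε-transitions
  a|(b|c·c)* → 13 ε-transitions

13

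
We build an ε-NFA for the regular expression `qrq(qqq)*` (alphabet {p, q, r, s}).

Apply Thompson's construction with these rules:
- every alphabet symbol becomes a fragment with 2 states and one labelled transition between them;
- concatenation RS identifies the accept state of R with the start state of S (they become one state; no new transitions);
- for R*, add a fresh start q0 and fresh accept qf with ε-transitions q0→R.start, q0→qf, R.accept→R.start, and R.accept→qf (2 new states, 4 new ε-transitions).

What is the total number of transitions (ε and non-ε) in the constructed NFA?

10

Bottom-up over the parse tree:
Each of the 6 symbol leaves contributes 1 transition (1 symbol, 0 ε).
  qqq — 3 transitions (3 symbol, 0 ε)
  (qqq)* — 7 transitions (3 symbol, 4 ε)
  qrq(qqq)* — 10 transitions (6 symbol, 4 ε)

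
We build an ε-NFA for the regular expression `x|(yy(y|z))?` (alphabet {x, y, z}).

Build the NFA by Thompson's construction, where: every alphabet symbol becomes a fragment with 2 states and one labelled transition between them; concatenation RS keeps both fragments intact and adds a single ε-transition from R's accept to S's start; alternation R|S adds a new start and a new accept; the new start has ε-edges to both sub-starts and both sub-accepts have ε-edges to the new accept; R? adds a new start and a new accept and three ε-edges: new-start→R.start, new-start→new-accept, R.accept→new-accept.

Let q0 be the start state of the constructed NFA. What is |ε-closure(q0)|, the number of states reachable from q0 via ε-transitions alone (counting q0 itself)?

Let C(F) = |ε-closure(F.start)| within fragment F, and note whether F accepts ε. Symbol fragments have C = 1 and do not accept ε. Then:
  y|z → C = 1 + 1 + 1 = 3 (the new accept is not ε-reachable since no branch accepts ε)
  yy(y|z) → C equals the left operand's closure size = 1 (its accept is not ε-reachable, so the closure stops there)
  (yy(y|z))? → new start has ε-edges to the inner start and to the new accept, so C = 2 + 1 = 3
  x|(yy(y|z))? → C = 1 (new start) + (1 + 3) + 1 (new accept, since some branch ε-reaches its own accept) = 6

6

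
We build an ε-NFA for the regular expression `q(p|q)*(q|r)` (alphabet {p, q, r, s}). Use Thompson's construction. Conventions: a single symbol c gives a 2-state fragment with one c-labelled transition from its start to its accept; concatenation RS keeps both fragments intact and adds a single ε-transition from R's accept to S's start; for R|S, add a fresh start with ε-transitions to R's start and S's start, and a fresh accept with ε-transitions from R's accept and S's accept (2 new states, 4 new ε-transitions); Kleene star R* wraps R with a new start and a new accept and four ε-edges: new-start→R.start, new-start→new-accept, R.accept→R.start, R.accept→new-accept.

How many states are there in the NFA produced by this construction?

Per subexpression:
Each of the 5 symbol leaves contributes a 2-state fragment.
  p|q = 6 states
  (p|q)* = 8 states
  q|r = 6 states
  q(p|q)*(q|r) = 16 states

16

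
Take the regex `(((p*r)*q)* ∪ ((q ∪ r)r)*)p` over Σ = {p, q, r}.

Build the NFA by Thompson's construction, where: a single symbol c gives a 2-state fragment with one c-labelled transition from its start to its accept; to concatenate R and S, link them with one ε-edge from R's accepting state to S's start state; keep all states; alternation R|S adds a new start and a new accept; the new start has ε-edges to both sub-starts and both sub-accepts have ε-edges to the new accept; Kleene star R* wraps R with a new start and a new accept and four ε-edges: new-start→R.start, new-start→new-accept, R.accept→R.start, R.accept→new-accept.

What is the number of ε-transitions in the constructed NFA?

Bottom-up over the parse tree:
Each of the 7 symbol leaves contributes 0 ε-transitions.
  p* → 4 ε-transitions
  p*r → 5 ε-transitions
  (p*r)* → 9 ε-transitions
  (p*r)*q → 10 ε-transitions
  ((p*r)*q)* → 14 ε-transitions
  q ∪ r → 4 ε-transitions
  (q ∪ r)r → 5 ε-transitions
  ((q ∪ r)r)* → 9 ε-transitions
  ((p*r)*q)* ∪ ((q ∪ r)r)* → 27 ε-transitions
  (((p*r)*q)* ∪ ((q ∪ r)r)*)p → 28 ε-transitions

28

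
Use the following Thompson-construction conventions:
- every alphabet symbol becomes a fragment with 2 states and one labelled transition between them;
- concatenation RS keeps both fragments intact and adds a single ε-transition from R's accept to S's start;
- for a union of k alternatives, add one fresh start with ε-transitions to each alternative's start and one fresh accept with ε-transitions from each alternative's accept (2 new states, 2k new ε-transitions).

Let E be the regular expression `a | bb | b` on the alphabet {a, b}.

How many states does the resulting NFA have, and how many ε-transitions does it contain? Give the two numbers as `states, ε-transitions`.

10, 7

Recursing over subexpressions:
Each of the 4 symbol leaves contributes 2 states and 0 ε-transitions.
  bb — 4 states, 1 ε-transition
  a | bb | b — 10 states, 7 ε-transitions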